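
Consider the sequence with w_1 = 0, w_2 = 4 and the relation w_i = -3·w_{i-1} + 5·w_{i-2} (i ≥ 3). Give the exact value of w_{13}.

-21909888

Applying the relation repeatedly:
w_3 = -12  w_4 = 56  w_5 = -228  …  w_{10} = 297304  w_{11} = -1246452  w_{12} = 5225876  w_{13} = -21909888.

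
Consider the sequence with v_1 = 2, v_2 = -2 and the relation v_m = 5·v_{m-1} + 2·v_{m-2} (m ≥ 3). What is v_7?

-5254

Step forward from the initial values:
v_3 = -6, v_4 = -34, v_5 = -182, v_6 = -978, v_7 = -5254.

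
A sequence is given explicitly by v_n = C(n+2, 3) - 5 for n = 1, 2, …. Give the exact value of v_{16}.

811

C(18, 3) = 816, so v_{16} = 811.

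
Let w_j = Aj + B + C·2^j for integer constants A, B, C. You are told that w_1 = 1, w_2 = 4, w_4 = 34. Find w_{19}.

1572805

Write the equations: A + B + 2C = 1; 2A + B + 4C = 4; 4A + B + 16C = 34.
Subtracting the first from the second: A + 2C = 3.
Subtracting the second from the third: 2A + 12C = 30.
Solving: C = 3, A = -3, then B = -2.
Hence w_{19} = -3·19 + (-2) + 3·524288 = 1572805.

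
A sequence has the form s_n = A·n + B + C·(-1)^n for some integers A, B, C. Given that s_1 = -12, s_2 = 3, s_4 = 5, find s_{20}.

21

The three given values yield: A + B - C = -12; 2A + B + C = 3; 4A + B + C = 5.
Subtracting the first from the second: A + 2C = 15.
Subtracting the second from the third: 2A = 2.
Solving: C = 7, A = 1, then B = -6.
So s_n = 1·n + (-6) + 7·(-1)^n; at n=20 this is 21.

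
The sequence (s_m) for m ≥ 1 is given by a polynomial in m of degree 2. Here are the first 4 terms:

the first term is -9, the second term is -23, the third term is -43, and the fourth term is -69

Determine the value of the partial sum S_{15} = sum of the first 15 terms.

-4335

1st diffs: -14, -20, -26.
2nd diffs: -6, -6 (constant).
Newton forward-difference form: s_m = -9 + (-14)·C(m-1,1) + (-6)·C(m-1,2).
Continuing: …, -101, -139, -183, -233, …, s_{15} = -751.
Summing m = 1..15 (15 terms) gives -4335.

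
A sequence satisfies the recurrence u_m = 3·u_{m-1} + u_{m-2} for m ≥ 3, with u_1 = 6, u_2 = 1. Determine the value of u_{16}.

Applying the relation repeatedly:
u_3 = 9; u_4 = 28; u_5 = 93; …; u_{13} = 1316166; u_{14} = 4347001; u_{15} = 14357169; u_{16} = 47418508.

47418508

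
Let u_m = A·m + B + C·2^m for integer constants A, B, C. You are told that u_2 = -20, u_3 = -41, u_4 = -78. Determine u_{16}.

-262218

The three given values yield: 2A + B + 4C = -20; 3A + B + 8C = -41; 4A + B + 16C = -78.
Subtracting the first from the second: A + 4C = -21.
Subtracting the second from the third: A + 8C = -37.
Solving: C = -4, A = -5, then B = 6.
Therefore u_{16} = -80 + 6 + (-4)·65536 = -262218.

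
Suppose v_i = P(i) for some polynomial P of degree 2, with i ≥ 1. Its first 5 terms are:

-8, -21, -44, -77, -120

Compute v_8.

1st diffs: -13, -23, -33, -43.
2nd diffs: -10, -10, -10 (constant).
So v_i = -5i^2 + 2i - 5.
Evaluating at i = 8 gives v_8 = -309.

-309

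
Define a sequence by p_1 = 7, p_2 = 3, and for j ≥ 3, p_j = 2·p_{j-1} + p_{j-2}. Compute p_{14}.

Step forward from the initial values:
p_3 = 13  p_4 = 29  p_5 = 71  …  p_{11} = 14029  p_{12} = 33869  p_{13} = 81767  p_{14} = 197403.

197403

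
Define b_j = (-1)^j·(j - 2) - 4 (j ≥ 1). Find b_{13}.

-15

(-1)^13 = -1; j - 2 at j=13 is 11; so b_{13} = -15.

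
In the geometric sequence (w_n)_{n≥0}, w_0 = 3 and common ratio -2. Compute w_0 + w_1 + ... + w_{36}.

137438953473

w_n = 3·(-2)^(n-0).
S = 3·((-2)^37 - 1)/(-2 - 1) = 3·(-137438953472 - 1)/(-3) = 137438953473.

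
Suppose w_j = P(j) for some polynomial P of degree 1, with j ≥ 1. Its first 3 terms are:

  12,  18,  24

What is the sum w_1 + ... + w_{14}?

1st diffs: 6, 6 (constant).
So w_j = 6j + 6.
Continuing: …, 30, 36, 42, 48, …, w_{14} = 90.
Summing j = 1..14 (14 terms) gives 714.

714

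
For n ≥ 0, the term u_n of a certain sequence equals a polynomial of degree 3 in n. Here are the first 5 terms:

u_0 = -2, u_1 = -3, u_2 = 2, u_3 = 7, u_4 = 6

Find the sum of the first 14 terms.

1st diffs: -1, 5, 5, -1.
2nd diffs: 6, 0, -6.
3rd diffs: -6, -6 (constant).
Newton forward-difference form: u_n = -2 + (-1)·C(n,1) + 6·C(n,2) + (-6)·C(n,3).
Continuing: …, -7, -38, -93, -178, …, u_{13} = -1263.
Summing n = 0..13 (14 terms) gives -3941.

-3941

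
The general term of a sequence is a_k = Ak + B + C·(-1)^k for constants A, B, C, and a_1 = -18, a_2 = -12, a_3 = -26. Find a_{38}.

-156

Plug in k = 1, 2, 3: A + B - C = -18; 2A + B + C = -12; 3A + B - C = -26.
Subtracting the first from the second: A + 2C = 6.
Subtracting the second from the third: A - 2C = -14.
Solving: C = 5, A = -4, then B = -9.
So a_k = -4·k + (-9) + 5·(-1)^k; at k=38 this is -156.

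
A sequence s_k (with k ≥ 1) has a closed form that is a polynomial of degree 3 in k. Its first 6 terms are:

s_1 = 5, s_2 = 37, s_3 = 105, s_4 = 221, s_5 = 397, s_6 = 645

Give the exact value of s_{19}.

15881

1st diffs: 32, 68, 116, 176, 248.
2nd diffs: 36, 48, 60, 72.
3rd diffs: 12, 12, 12 (constant).
So s_k = 2k^3 + 6k^2 - 3.
Evaluating at k = 19 gives s_{19} = 15881.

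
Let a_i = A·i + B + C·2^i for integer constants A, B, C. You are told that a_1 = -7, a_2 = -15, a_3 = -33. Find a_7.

Plug in i = 1, 2, 3: A + B + 2C = -7; 2A + B + 4C = -15; 3A + B + 8C = -33.
Subtracting the first from the second: A + 2C = -8.
Subtracting the second from the third: A + 4C = -18.
Solving: C = -5, A = 2, then B = 1.
So a_i = 2·i + 1 + (-5)·2^i; at i=7 this is -625.

-625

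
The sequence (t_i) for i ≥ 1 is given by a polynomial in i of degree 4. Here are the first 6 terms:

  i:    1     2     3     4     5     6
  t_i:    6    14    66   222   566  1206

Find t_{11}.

14306

1st diffs: 8, 52, 156, 344, 640.
2nd diffs: 44, 104, 188, 296.
3rd diffs: 60, 84, 108.
4th diffs: 24, 24 (constant).
Newton forward-difference form: t_i = 6 + 8·C(i-1,1) + 44·C(i-1,2) + 60·C(i-1,3) + 24·C(i-1,4).
At i = 11: i-1 = 10, so t_{11} = 6 + 80 + 1980 + 7200 + 5040 = 14306.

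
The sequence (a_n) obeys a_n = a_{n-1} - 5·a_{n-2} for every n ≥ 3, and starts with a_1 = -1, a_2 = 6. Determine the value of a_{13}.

a_3 = 11, a_4 = -19, a_5 = -74, …, a_{10} = -3099, a_{11} = 5246, a_{12} = 20741, a_{13} = -5489.

-5489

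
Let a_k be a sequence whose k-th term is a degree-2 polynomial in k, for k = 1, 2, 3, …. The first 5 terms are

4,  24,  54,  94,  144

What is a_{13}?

1st diffs: 20, 30, 40, 50.
2nd diffs: 10, 10, 10 (constant).
Newton forward-difference form: a_k = 4 + 20·C(k-1,1) + 10·C(k-1,2).
At k = 13: k-1 = 12, so a_{13} = 4 + 240 + 660 = 904.

904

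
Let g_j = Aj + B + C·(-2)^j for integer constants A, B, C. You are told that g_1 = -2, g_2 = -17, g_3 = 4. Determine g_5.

At j = 1, 2, 3: A + B - 2C = -2; 2A + B + 4C = -17; 3A + B - 8C = 4.
Subtracting the first from the second: A + 6C = -15.
Subtracting the second from the third: A - 12C = 21.
Solving: C = -2, A = -3, then B = -3.
Therefore g_5 = -15 + (-3) + (-2)·(-32) = 46.

46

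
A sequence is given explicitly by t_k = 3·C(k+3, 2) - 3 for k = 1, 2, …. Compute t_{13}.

C(16, 2) = 120, so t_{13} = 357.

357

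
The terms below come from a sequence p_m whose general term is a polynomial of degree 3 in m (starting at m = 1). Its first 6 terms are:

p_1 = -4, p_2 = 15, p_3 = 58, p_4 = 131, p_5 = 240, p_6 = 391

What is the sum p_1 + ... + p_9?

1st diffs: 19, 43, 73, 109, 151.
2nd diffs: 24, 30, 36, 42.
3rd diffs: 6, 6, 6 (constant).
Newton forward-difference form: p_m = -4 + 19·C(m-1,1) + 24·C(m-1,2) + 6·C(m-1,3).
Continuing: 590, 843, 1156.
Summing m = 1..9 (9 terms) gives 3420.

3420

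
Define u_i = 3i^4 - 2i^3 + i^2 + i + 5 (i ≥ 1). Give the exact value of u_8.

u_8 = 3·8^4 - 2·8^3 + 1·8^2 + 1·8 + 5 = 11341.

11341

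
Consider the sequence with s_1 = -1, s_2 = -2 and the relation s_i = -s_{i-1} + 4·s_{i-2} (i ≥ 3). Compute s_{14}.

-22102

Step forward from the initial values:
s_3 = -2  s_4 = -6  s_5 = -2  …  s_{11} = 1198  s_{12} = -3462  s_{13} = 8254  s_{14} = -22102.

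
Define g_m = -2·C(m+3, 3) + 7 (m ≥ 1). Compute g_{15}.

C(18, 3) = 816, so g_{15} = -1625.

-1625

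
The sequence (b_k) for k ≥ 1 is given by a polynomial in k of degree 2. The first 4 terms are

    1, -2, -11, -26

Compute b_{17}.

-767

1st diffs: -3, -9, -15.
2nd diffs: -6, -6 (constant).
Newton forward-difference form: b_k = 1 + (-3)·C(k-1,1) + (-6)·C(k-1,2).
At k = 17: k-1 = 16, so b_{17} = 1 - 48 - 720 = -767.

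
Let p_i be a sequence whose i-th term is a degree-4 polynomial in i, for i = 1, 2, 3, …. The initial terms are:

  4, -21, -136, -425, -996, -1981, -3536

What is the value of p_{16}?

1st diffs: -25, -115, -289, -571, -985, -1555.
2nd diffs: -90, -174, -282, -414, -570.
3rd diffs: -84, -108, -132, -156.
4th diffs: -24, -24, -24 (constant).
Newton forward-difference form: p_i = 4 + (-25)·C(i-1,1) + (-90)·C(i-1,2) + (-84)·C(i-1,3) + (-24)·C(i-1,4).
At i = 16: i-1 = 15, so p_{16} = 4 - 375 - 9450 - 38220 - 32760 = -80801.

-80801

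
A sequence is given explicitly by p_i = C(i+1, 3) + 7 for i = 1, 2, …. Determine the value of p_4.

C(5, 3) = 10, so p_4 = 17.

17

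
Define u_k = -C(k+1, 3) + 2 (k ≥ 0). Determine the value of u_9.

C(10, 3) = 120, so u_9 = -118.

-118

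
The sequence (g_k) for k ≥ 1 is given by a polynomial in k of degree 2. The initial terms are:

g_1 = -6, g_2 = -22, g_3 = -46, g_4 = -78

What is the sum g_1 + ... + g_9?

-1302

1st diffs: -16, -24, -32.
2nd diffs: -8, -8 (constant).
Newton forward-difference form: g_k = -6 + (-16)·C(k-1,1) + (-8)·C(k-1,2).
Continuing: …, -118, -166, -222, -286, …, g_9 = -358.
Summing k = 1..9 (9 terms) gives -1302.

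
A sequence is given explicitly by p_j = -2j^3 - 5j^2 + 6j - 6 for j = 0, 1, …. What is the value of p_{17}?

-11175

p_{17} = -2·17^3 - 5·17^2 + 6·17 - 6 = -11175.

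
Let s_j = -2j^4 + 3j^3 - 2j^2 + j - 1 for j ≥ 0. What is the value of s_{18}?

-193087

s_{18} = -2·18^4 + 3·18^3 - 2·18^2 + 1·18 - 1 = -193087.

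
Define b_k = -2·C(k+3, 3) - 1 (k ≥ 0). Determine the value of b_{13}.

C(16, 3) = 560, so b_{13} = -1121.

-1121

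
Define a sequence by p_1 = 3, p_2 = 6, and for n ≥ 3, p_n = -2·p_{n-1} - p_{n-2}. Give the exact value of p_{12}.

96

Step forward from the initial values:
p_3 = -15  p_4 = 24  p_5 = -33  p_6 = 42  p_7 = -51  p_8 = 60  p_9 = -69  p_{10} = 78  p_{11} = -87  p_{12} = 96.
(Characteristic roots are -1 and -1.)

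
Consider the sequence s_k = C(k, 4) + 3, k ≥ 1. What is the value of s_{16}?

1823

C(16, 4) = 1820, so s_{16} = 1823.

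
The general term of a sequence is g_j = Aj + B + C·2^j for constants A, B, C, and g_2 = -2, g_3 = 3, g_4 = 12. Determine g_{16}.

65544

At j = 2, 3, 4: 2A + B + 4C = -2; 3A + B + 8C = 3; 4A + B + 16C = 12.
Subtracting the first from the second: A + 4C = 5.
Subtracting the second from the third: A + 8C = 9.
Solving: C = 1, A = 1, then B = -8.
Therefore g_{16} = 16 + (-8) + 1·65536 = 65544.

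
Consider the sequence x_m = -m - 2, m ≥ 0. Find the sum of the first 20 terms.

-230

Over m = 0..19: Σm = 190.
Total = (-1)·190 + (-2)·20 = -230.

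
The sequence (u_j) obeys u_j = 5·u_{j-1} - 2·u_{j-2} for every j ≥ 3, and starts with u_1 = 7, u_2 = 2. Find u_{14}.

Applying the relation repeatedly:
u_3 = -4  u_4 = -24  u_5 = -112  …  u_{11} = -1011424  u_{12} = -4613664  u_{13} = -21045472  u_{14} = -96000032.

-96000032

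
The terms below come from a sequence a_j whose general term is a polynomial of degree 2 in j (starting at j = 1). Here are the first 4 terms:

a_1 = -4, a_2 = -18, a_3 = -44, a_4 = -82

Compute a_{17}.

1st diffs: -14, -26, -38.
2nd diffs: -12, -12 (constant).
So a_j = -6j^2 + 4j - 2.
Evaluating at j = 17 gives a_{17} = -1668.

-1668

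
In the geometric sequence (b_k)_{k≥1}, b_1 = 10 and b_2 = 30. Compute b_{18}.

1291401630

Common ratio r = 3.
b_k = 10·3^(k-1).
b_{18} = 10·3^17 = 1291401630.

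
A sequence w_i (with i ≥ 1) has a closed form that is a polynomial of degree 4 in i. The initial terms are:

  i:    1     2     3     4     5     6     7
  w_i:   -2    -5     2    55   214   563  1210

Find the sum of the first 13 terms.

1st diffs: -3, 7, 53, 159, 349, 647.
2nd diffs: 10, 46, 106, 190, 298.
3rd diffs: 36, 60, 84, 108.
4th diffs: 24, 24, 24 (constant).
Newton forward-difference form: w_i = -2 + (-3)·C(i-1,1) + 10·C(i-1,2) + 36·C(i-1,3) + 24·C(i-1,4).
Continuing: …, 2287, 3950, 6379, 9778, …, w_{13} = 20422.
Summing i = 1..13 (13 terms) gives 59228.

59228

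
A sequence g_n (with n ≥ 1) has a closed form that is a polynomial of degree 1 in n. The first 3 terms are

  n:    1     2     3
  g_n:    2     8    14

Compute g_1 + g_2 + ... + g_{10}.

1st diffs: 6, 6 (constant).
So g_n = 6n - 4.
Continuing: …, 20, 26, 32, 38, …, g_{10} = 56.
Summing n = 1..10 (10 terms) gives 290.

290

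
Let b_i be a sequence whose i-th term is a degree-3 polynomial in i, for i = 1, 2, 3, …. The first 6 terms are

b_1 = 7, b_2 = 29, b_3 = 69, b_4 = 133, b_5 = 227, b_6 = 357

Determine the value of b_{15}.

4137

1st diffs: 22, 40, 64, 94, 130.
2nd diffs: 18, 24, 30, 36.
3rd diffs: 6, 6, 6 (constant).
Newton forward-difference form: b_i = 7 + 22·C(i-1,1) + 18·C(i-1,2) + 6·C(i-1,3).
At i = 15: i-1 = 14, so b_{15} = 7 + 308 + 1638 + 2184 = 4137.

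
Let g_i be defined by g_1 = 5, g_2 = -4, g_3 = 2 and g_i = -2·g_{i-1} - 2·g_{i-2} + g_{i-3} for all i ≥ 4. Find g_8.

Iterate the recurrence:
g_4 = 9, g_5 = -26, g_6 = 36, g_7 = -11, g_8 = -76.

-76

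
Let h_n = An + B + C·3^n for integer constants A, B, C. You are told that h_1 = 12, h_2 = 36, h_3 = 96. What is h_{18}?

1162261572

Write the equations: A + B + 3C = 12; 2A + B + 9C = 36; 3A + B + 27C = 96.
Subtracting the first from the second: A + 6C = 24.
Subtracting the second from the third: A + 18C = 60.
Solving: C = 3, A = 6, then B = -3.
Hence h_{18} = 6·18 + (-3) + 3·387420489 = 1162261572.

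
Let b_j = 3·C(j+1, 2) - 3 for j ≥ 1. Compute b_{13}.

C(14, 2) = 91, so b_{13} = 270.

270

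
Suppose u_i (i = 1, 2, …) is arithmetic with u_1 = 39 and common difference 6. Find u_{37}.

u_i = 39 + (i - 1)·6.
u_{37} = 39 + 36·6 = 255.

255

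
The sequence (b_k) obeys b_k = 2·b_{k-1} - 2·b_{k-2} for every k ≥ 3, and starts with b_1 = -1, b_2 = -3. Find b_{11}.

-64

Compute successive terms:
b_3 = -4;  b_4 = -2;  b_5 = 4;  b_6 = 12;  b_7 = 16;  b_8 = 8;  b_9 = -16;  b_{10} = -48;  b_{11} = -64.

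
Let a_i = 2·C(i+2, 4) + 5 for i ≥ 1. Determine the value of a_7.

257

C(9, 4) = 126, so a_7 = 257.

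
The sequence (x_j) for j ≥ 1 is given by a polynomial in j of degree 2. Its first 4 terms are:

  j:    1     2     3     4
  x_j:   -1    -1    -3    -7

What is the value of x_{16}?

-211

1st diffs: 0, -2, -4.
2nd diffs: -2, -2 (constant).
So x_j = -j^2 + 3j - 3.
Evaluating at j = 16 gives x_{16} = -211.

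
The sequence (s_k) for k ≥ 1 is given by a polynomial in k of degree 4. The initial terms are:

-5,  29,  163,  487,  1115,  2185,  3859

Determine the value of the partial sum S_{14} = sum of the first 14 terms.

1st diffs: 34, 134, 324, 628, 1070, 1674.
2nd diffs: 100, 190, 304, 442, 604.
3rd diffs: 90, 114, 138, 162.
4th diffs: 24, 24, 24 (constant).
Newton forward-difference form: s_k = -5 + 34·C(k-1,1) + 100·C(k-1,2) + 90·C(k-1,3) + 24·C(k-1,4).
Continuing: …, 6323, 9787, 14485, 20675, …, s_{14} = 51137.
Summing k = 1..14 (14 terms) gives 177562.

177562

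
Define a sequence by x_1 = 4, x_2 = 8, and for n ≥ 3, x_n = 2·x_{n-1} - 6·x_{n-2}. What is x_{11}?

2944

Iterate the recurrence:
x_3 = -8  x_4 = -64  x_5 = -80  x_6 = 224  x_7 = 928  x_8 = 512  x_9 = -4544  x_{10} = -12160  x_{11} = 2944.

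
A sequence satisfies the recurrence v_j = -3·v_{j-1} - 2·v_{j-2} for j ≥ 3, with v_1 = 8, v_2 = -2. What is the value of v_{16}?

196594

Compute successive terms:
v_3 = -10, v_4 = 34, v_5 = -82, …, v_{13} = -24562, v_{14} = 49138, v_{15} = -98290, v_{16} = 196594.
(Characteristic roots are -1 and -2.)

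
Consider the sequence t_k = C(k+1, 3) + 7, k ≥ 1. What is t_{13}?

371

C(14, 3) = 364, so t_{13} = 371.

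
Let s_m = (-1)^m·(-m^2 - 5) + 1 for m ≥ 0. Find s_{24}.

(-1)^24 = 1; -m^2 - 5 at m=24 is -581; so s_{24} = -580.

-580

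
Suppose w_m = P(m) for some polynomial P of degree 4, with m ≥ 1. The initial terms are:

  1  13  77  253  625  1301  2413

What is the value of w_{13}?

1st diffs: 12, 64, 176, 372, 676, 1112.
2nd diffs: 52, 112, 196, 304, 436.
3rd diffs: 60, 84, 108, 132.
4th diffs: 24, 24, 24 (constant).
Newton forward-difference form: w_m = 1 + 12·C(m-1,1) + 52·C(m-1,2) + 60·C(m-1,3) + 24·C(m-1,4).
At m = 13: m-1 = 12, so w_{13} = 1 + 144 + 3432 + 13200 + 11880 = 28657.

28657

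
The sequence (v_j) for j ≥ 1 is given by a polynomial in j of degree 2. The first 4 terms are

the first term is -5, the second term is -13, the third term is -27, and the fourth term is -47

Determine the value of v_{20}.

1st diffs: -8, -14, -20.
2nd diffs: -6, -6 (constant).
Newton forward-difference form: v_j = -5 + (-8)·C(j-1,1) + (-6)·C(j-1,2).
At j = 20: j-1 = 19, so v_{20} = -5 - 152 - 1026 = -1183.

-1183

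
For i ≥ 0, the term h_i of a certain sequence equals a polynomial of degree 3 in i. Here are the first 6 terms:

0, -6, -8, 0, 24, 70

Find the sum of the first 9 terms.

876

1st diffs: -6, -2, 8, 24, 46.
2nd diffs: 4, 10, 16, 22.
3rd diffs: 6, 6, 6 (constant).
Newton forward-difference form: h_i = (-6)·C(i,1) + 4·C(i,2) + 6·C(i,3).
Continuing: 144, 252, 400.
Summing i = 0..8 (9 terms) gives 876.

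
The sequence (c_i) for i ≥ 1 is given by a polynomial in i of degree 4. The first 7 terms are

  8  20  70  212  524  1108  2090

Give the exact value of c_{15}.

47314

1st diffs: 12, 50, 142, 312, 584, 982.
2nd diffs: 38, 92, 170, 272, 398.
3rd diffs: 54, 78, 102, 126.
4th diffs: 24, 24, 24 (constant).
So c_i = i^4 - i^3 + 4i + 4.
Evaluating at i = 15 gives c_{15} = 47314.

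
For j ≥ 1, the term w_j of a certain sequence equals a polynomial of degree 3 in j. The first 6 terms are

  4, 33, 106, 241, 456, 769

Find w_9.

2476

1st diffs: 29, 73, 135, 215, 313.
2nd diffs: 44, 62, 80, 98.
3rd diffs: 18, 18, 18 (constant).
Newton forward-difference form: w_j = 4 + 29·C(j-1,1) + 44·C(j-1,2) + 18·C(j-1,3).
At j = 9: j-1 = 8, so w_9 = 4 + 232 + 1232 + 1008 = 2476.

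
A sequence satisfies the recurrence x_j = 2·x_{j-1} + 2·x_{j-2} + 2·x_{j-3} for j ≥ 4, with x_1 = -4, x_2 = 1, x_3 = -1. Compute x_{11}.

Iterate the recurrence:
x_4 = -8; x_5 = -16; x_6 = -50; x_7 = -148; x_8 = -428; x_9 = -1252; x_{10} = -3656; x_{11} = -10672.

-10672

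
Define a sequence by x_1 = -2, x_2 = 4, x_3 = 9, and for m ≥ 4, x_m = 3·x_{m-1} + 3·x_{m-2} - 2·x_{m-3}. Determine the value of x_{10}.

100087

x_4 = 43  x_5 = 148  x_6 = 555  x_7 = 2023  x_8 = 7438  x_9 = 27273  x_{10} = 100087.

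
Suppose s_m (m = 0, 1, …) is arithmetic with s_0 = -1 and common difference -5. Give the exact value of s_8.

-41

s_m = -1 + (m - 0)·(-5).
s_8 = -1 + 8·(-5) = -41.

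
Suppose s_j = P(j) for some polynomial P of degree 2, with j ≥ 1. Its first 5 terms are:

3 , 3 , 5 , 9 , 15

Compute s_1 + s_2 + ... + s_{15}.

1st diffs: 0, 2, 4, 6.
2nd diffs: 2, 2, 2 (constant).
Newton forward-difference form: s_j = 3 + 2·C(j-1,2).
Continuing: …, 23, 33, 45, 59, …, s_{15} = 185.
Summing j = 1..15 (15 terms) gives 955.

955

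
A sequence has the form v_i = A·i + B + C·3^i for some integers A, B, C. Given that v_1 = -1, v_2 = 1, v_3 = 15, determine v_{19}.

1162261391

Write the equations: A + B + 3C = -1; 2A + B + 9C = 1; 3A + B + 27C = 15.
Subtracting the first from the second: A + 6C = 2.
Subtracting the second from the third: A + 18C = 14.
Solving: C = 1, A = -4, then B = 0.
Therefore v_{19} = -76 + 0 + 1·1162261467 = 1162261391.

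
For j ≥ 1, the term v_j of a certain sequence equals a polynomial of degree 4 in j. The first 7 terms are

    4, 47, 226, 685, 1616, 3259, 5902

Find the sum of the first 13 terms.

1st diffs: 43, 179, 459, 931, 1643, 2643.
2nd diffs: 136, 280, 472, 712, 1000.
3rd diffs: 144, 192, 240, 288.
4th diffs: 48, 48, 48 (constant).
Newton forward-difference form: v_j = 4 + 43·C(j-1,1) + 136·C(j-1,2) + 144·C(j-1,3) + 48·C(j-1,4).
Continuing: …, 9881, 15580, 23431, 33914, …, v_{13} = 64936.
Summing j = 1..13 (13 terms) gives 207038.

207038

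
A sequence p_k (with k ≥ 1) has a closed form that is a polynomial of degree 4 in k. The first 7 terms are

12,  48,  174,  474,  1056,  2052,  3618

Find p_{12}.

1st diffs: 36, 126, 300, 582, 996, 1566.
2nd diffs: 90, 174, 282, 414, 570.
3rd diffs: 84, 108, 132, 156.
4th diffs: 24, 24, 24 (constant).
So p_k = k^4 + 4k^3 - 4k^2 + 5k + 6.
Evaluating at k = 12 gives p_{12} = 27138.

27138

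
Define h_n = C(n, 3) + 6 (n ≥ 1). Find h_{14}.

370

C(14, 3) = 364, so h_{14} = 370.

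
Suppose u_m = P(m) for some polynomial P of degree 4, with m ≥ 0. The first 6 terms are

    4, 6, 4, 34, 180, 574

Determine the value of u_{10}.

1st diffs: 2, -2, 30, 146, 394.
2nd diffs: -4, 32, 116, 248.
3rd diffs: 36, 84, 132.
4th diffs: 48, 48 (constant).
Newton forward-difference form: u_m = 4 + 2·C(m,1) + (-4)·C(m,2) + 36·C(m,3) + 48·C(m,4).
At m = 10: m = 10, so u_{10} = 4 + 20 - 180 + 4320 + 10080 = 14244.

14244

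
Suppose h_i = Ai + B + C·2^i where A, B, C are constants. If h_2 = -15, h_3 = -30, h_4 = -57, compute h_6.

At i = 2, 3, 4: 2A + B + 4C = -15; 3A + B + 8C = -30; 4A + B + 16C = -57.
Subtracting the first from the second: A + 4C = -15.
Subtracting the second from the third: A + 8C = -27.
Solving: C = -3, A = -3, then B = 3.
Hence h_6 = -3·6 + 3 + (-3)·64 = -207.

-207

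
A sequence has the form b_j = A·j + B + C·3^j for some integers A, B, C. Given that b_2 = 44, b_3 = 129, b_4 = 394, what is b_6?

3624

At j = 2, 3, 4: 2A + B + 9C = 44; 3A + B + 27C = 129; 4A + B + 81C = 394.
Subtracting the first from the second: A + 18C = 85.
Subtracting the second from the third: A + 54C = 265.
Solving: C = 5, A = -5, then B = 9.
Hence b_6 = -5·6 + 9 + 5·729 = 3624.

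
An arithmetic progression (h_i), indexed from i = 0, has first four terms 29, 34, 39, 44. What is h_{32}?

Common difference d = 5.
h_i = 29 + (i - 0)·5.
h_{32} = 29 + 32·5 = 189.

189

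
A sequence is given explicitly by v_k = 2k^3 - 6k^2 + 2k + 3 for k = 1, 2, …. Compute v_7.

409

v_7 = 2·7^3 - 6·7^2 + 2·7 + 3 = 409.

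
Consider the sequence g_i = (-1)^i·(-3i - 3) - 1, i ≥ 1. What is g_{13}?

(-1)^13 = -1; -3i - 3 at i=13 is -42; so g_{13} = 41.

41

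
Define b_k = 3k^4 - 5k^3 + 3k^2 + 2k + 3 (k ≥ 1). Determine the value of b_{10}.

25323

b_{10} = 3·10^4 - 5·10^3 + 3·10^2 + 2·10 + 3 = 25323.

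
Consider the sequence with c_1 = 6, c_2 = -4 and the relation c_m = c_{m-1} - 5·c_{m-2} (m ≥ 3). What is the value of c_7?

Compute successive terms:
c_3 = -34; c_4 = -14; c_5 = 156; c_6 = 226; c_7 = -554.

-554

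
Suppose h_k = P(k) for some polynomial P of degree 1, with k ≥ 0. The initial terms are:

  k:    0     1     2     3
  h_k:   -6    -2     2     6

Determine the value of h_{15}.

54

1st diffs: 4, 4, 4 (constant).
So h_k = 4k - 6.
Evaluating at k = 15 gives h_{15} = 54.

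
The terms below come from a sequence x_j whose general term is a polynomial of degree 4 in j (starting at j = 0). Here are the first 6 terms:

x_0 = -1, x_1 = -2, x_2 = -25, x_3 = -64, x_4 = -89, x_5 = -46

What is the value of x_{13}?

1st diffs: -1, -23, -39, -25, 43.
2nd diffs: -22, -16, 14, 68.
3rd diffs: 6, 30, 54.
4th diffs: 24, 24 (constant).
So x_j = j^4 - 5j^3 - 3j^2 + 6j - 1.
Evaluating at j = 13 gives x_{13} = 17146.

17146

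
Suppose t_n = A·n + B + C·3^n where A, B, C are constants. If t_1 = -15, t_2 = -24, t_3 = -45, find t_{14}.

Write the equations: A + B + 3C = -15; 2A + B + 9C = -24; 3A + B + 27C = -45.
Subtracting the first from the second: A + 6C = -9.
Subtracting the second from the third: A + 18C = -21.
Solving: C = -1, A = -3, then B = -9.
Therefore t_{14} = -42 + (-9) + (-1)·4782969 = -4783020.

-4783020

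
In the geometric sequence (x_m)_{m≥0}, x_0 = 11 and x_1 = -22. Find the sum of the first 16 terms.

Common ratio r = -2.
x_m = 11·(-2)^(m-0).
S = 11·((-2)^16 - 1)/(-2 - 1) = 11·(65536 - 1)/(-3) = -240295.

-240295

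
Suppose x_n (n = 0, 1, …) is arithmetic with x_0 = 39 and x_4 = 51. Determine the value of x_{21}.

102

Common difference d = (51 - 39) / (4 - 0) = 3.
x_n = 39 + (n - 0)·3.
x_{21} = 39 + 21·3 = 102.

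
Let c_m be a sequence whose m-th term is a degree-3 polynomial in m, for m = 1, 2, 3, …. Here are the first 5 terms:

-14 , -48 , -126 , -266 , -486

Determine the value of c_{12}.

-5778

1st diffs: -34, -78, -140, -220.
2nd diffs: -44, -62, -80.
3rd diffs: -18, -18 (constant).
Newton forward-difference form: c_m = -14 + (-34)·C(m-1,1) + (-44)·C(m-1,2) + (-18)·C(m-1,3).
At m = 12: m-1 = 11, so c_{12} = -14 - 374 - 2420 - 2970 = -5778.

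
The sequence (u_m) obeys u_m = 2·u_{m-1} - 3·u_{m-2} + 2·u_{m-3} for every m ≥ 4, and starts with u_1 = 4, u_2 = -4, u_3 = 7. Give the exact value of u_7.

-69

Applying the relation repeatedly:
u_4 = 34;  u_5 = 39;  u_6 = -10;  u_7 = -69.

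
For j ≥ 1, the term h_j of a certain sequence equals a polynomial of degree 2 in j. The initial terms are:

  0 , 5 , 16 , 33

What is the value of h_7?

1st diffs: 5, 11, 17.
2nd diffs: 6, 6 (constant).
So h_j = 3j^2 - 4j + 1.
Evaluating at j = 7 gives h_7 = 120.

120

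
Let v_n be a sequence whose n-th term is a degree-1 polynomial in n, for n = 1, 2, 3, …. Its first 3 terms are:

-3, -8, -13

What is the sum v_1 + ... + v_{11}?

-308

1st diffs: -5, -5 (constant).
So v_n = -5n + 2.
Continuing: …, -18, -23, -28, -33, …, v_{11} = -53.
Summing n = 1..11 (11 terms) gives -308.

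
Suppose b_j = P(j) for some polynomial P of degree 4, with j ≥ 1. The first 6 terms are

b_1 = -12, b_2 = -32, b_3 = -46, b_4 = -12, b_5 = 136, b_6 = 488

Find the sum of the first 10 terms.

1st diffs: -20, -14, 34, 148, 352.
2nd diffs: 6, 48, 114, 204.
3rd diffs: 42, 66, 90.
4th diffs: 24, 24 (constant).
So b_j = j^4 - 3j^3 - 4j^2 - 2j - 4.
Continuing: 1158, 2284, 4028, 6576.
Summing j = 1..10 (10 terms) gives 14568.

14568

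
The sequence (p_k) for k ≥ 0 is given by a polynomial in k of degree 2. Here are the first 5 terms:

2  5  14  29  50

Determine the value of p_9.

1st diffs: 3, 9, 15, 21.
2nd diffs: 6, 6, 6 (constant).
Newton forward-difference form: p_k = 2 + 3·C(k,1) + 6·C(k,2).
At k = 9: k = 9, so p_9 = 2 + 27 + 216 = 245.

245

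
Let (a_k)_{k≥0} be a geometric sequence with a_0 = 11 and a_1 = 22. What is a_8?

Common ratio r = 2.
a_k = 11·2^(k-0).
a_8 = 11·2^8 = 2816.

2816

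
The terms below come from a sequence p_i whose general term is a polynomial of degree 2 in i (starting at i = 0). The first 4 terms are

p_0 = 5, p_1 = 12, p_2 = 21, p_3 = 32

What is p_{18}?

1st diffs: 7, 9, 11.
2nd diffs: 2, 2 (constant).
Newton forward-difference form: p_i = 5 + 7·C(i,1) + 2·C(i,2).
At i = 18: i = 18, so p_{18} = 5 + 126 + 306 = 437.

437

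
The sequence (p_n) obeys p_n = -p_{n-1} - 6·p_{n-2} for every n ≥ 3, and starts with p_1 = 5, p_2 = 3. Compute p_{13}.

-115305

Compute successive terms:
p_3 = -33  p_4 = 15  p_5 = 183  …  p_{10} = -17265  p_{11} = 2343  p_{12} = 101247  p_{13} = -115305.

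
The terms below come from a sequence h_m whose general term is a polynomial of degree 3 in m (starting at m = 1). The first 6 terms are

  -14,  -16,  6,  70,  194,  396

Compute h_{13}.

5506

1st diffs: -2, 22, 64, 124, 202.
2nd diffs: 24, 42, 60, 78.
3rd diffs: 18, 18, 18 (constant).
So h_m = 3m^3 - 6m^2 - 5m - 6.
Evaluating at m = 13 gives h_{13} = 5506.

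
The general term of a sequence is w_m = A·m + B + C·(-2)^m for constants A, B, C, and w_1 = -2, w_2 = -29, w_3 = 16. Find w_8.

At m = 1, 2, 3: A + B - 2C = -2; 2A + B + 4C = -29; 3A + B - 8C = 16.
Subtracting the first from the second: A + 6C = -27.
Subtracting the second from the third: A - 12C = 45.
Solving: C = -4, A = -3, then B = -7.
Therefore w_8 = -24 + (-7) + (-4)·256 = -1055.

-1055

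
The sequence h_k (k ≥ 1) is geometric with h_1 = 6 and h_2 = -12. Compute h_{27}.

Common ratio r = -2.
h_k = 6·(-2)^(k-1).
h_{27} = 6·(-2)^26 = 402653184.

402653184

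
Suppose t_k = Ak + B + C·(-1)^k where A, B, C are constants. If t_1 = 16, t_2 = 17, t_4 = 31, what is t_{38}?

269

At k = 1, 2, 4: A + B - C = 16; 2A + B + C = 17; 4A + B + C = 31.
Subtracting the first from the second: A + 2C = 1.
Subtracting the second from the third: 2A = 14.
Solving: C = -3, A = 7, then B = 6.
So t_k = 7·k + 6 + (-3)·(-1)^k; at k=38 this is 269.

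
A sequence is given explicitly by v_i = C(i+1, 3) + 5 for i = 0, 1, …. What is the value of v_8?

C(9, 3) = 84, so v_8 = 89.

89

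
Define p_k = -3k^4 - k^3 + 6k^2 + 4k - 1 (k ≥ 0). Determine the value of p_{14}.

-116761

p_{14} = -3·14^4 - 1·14^3 + 6·14^2 + 4·14 - 1 = -116761.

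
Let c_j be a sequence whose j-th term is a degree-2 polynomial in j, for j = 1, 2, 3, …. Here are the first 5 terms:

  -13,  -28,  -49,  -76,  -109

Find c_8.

1st diffs: -15, -21, -27, -33.
2nd diffs: -6, -6, -6 (constant).
Newton forward-difference form: c_j = -13 + (-15)·C(j-1,1) + (-6)·C(j-1,2).
At j = 8: j-1 = 7, so c_8 = -13 - 105 - 126 = -244.

-244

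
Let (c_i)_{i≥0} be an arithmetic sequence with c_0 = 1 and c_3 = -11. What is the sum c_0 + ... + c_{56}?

Common difference d = (-11 - 1) / (3 - 0) = -4.
c_i = 1 + (i - 0)·(-4).
c_{56} = -223; S = 57·(1 + (-223))/2 = -6327.

-6327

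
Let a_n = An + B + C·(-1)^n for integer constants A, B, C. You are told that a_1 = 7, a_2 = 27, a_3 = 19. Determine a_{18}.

123

The three given values yield: A + B - C = 7; 2A + B + C = 27; 3A + B - C = 19.
Subtracting the first from the second: A + 2C = 20.
Subtracting the second from the third: A - 2C = -8.
Solving: C = 7, A = 6, then B = 8.
Hence a_{18} = 6·18 + 8 + 7·1 = 123.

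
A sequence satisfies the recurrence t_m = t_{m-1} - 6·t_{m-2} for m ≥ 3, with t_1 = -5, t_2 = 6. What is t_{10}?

-18360

Applying the relation repeatedly:
t_3 = 36; t_4 = 0; t_5 = -216; t_6 = -216; t_7 = 1080; t_8 = 2376; t_9 = -4104; t_{10} = -18360.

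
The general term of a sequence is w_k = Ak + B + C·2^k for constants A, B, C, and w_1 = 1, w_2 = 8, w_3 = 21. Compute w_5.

At k = 1, 2, 3: A + B + 2C = 1; 2A + B + 4C = 8; 3A + B + 8C = 21.
Subtracting the first from the second: A + 2C = 7.
Subtracting the second from the third: A + 4C = 13.
Solving: C = 3, A = 1, then B = -6.
So w_k = 1·k + (-6) + 3·2^k; at k=5 this is 95.

95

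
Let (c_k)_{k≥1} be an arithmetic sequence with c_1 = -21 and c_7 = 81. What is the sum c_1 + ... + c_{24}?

Common difference d = (81 - (-21)) / (7 - 1) = 17.
c_k = -21 + (k - 1)·17.
c_{24} = 370; S = 24·(-21 + 370)/2 = 4188.

4188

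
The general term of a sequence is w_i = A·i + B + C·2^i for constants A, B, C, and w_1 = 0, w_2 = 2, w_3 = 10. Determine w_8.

734

Plug in i = 1, 2, 3: A + B + 2C = 0; 2A + B + 4C = 2; 3A + B + 8C = 10.
Subtracting the first from the second: A + 2C = 2.
Subtracting the second from the third: A + 4C = 8.
Solving: C = 3, A = -4, then B = -2.
So w_i = -4·i + (-2) + 3·2^i; at i=8 this is 734.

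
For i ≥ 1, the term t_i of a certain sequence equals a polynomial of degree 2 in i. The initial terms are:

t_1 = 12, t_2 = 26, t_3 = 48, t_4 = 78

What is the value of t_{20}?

1646

1st diffs: 14, 22, 30.
2nd diffs: 8, 8 (constant).
Newton forward-difference form: t_i = 12 + 14·C(i-1,1) + 8·C(i-1,2).
At i = 20: i-1 = 19, so t_{20} = 12 + 266 + 1368 = 1646.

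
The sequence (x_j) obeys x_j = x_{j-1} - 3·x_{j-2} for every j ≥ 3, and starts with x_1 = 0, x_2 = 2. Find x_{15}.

-2158

x_3 = 2; x_4 = -4; x_5 = -10; …; x_{12} = 506; x_{13} = 320; x_{14} = -1198; x_{15} = -2158.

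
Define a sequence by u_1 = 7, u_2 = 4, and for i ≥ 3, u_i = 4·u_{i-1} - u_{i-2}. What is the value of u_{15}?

62359449

Step forward from the initial values:
u_3 = 9  u_4 = 32  u_5 = 119  …  u_{12} = 1199664  u_{13} = 4477207  u_{14} = 16709164  u_{15} = 62359449.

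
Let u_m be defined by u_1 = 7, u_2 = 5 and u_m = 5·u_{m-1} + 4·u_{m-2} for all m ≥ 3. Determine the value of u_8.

Applying the relation repeatedly:
u_3 = 53;  u_4 = 285;  u_5 = 1637;  u_6 = 9325;  u_7 = 53173;  u_8 = 303165.

303165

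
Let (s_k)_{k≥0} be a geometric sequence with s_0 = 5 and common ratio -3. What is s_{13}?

-7971615

s_k = 5·(-3)^(k-0).
s_{13} = 5·(-3)^13 = -7971615.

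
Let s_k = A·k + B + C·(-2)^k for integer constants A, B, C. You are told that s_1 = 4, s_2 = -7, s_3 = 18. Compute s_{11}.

4106

The three given values yield: A + B - 2C = 4; 2A + B + 4C = -7; 3A + B - 8C = 18.
Subtracting the first from the second: A + 6C = -11.
Subtracting the second from the third: A - 12C = 25.
Solving: C = -2, A = 1, then B = -1.
Hence s_{11} = 1·11 + (-1) + (-2)·(-2048) = 4106.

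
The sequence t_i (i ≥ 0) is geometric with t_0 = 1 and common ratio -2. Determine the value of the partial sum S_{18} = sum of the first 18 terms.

t_i = 1·(-2)^(i-0).
S = 1·((-2)^18 - 1)/(-2 - 1) = 1·(262144 - 1)/(-3) = -87381.

-87381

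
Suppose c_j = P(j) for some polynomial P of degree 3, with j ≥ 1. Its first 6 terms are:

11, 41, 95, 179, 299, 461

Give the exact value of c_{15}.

1st diffs: 30, 54, 84, 120, 162.
2nd diffs: 24, 30, 36, 42.
3rd diffs: 6, 6, 6 (constant).
So c_j = j^3 + 6j^2 + 5j - 1.
Evaluating at j = 15 gives c_{15} = 4799.

4799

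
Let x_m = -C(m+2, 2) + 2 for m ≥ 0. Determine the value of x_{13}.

-103

C(15, 2) = 105, so x_{13} = -103.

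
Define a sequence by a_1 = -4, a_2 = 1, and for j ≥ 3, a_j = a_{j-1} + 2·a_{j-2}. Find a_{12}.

-2045

Compute successive terms:
a_3 = -7  a_4 = -5  a_5 = -19  a_6 = -29  a_7 = -67  a_8 = -125  a_9 = -259  a_{10} = -509  a_{11} = -1027  a_{12} = -2045.
(Characteristic roots are 2 and -1.)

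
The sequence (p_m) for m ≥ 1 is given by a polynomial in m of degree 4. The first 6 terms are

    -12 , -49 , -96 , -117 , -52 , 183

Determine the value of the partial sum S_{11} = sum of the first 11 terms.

19151

1st diffs: -37, -47, -21, 65, 235.
2nd diffs: -10, 26, 86, 170.
3rd diffs: 36, 60, 84.
4th diffs: 24, 24 (constant).
Newton forward-difference form: p_m = -12 + (-37)·C(m-1,1) + (-10)·C(m-1,2) + 36·C(m-1,3) + 24·C(m-1,4).
Continuing: …, 696, 1619, 3108, 5343, …, p_{11} = 8528.
Summing m = 1..11 (11 terms) gives 19151.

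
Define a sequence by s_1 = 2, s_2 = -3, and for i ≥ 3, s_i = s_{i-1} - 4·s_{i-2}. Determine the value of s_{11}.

Step forward from the initial values:
s_3 = -11; s_4 = 1; s_5 = 45; s_6 = 41; s_7 = -139; s_8 = -303; s_9 = 253; s_{10} = 1465; s_{11} = 453.

453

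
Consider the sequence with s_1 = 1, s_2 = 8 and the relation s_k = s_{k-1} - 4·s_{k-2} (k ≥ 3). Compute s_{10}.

-892

Iterate the recurrence:
s_3 = 4;  s_4 = -28;  s_5 = -44;  s_6 = 68;  s_7 = 244;  s_8 = -28;  s_9 = -1004;  s_{10} = -892.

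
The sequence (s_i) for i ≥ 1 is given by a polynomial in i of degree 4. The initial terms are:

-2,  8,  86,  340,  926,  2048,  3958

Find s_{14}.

70640

1st diffs: 10, 78, 254, 586, 1122, 1910.
2nd diffs: 68, 176, 332, 536, 788.
3rd diffs: 108, 156, 204, 252.
4th diffs: 48, 48, 48 (constant).
Newton forward-difference form: s_i = -2 + 10·C(i-1,1) + 68·C(i-1,2) + 108·C(i-1,3) + 48·C(i-1,4).
At i = 14: i-1 = 13, so s_{14} = -2 + 130 + 5304 + 30888 + 34320 = 70640.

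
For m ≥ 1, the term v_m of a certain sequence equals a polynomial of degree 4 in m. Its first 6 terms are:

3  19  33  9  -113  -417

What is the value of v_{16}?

-49107

1st diffs: 16, 14, -24, -122, -304.
2nd diffs: -2, -38, -98, -182.
3rd diffs: -36, -60, -84.
4th diffs: -24, -24 (constant).
So v_m = -m^4 + 4m^3 + 3m - 3.
Evaluating at m = 16 gives v_{16} = -49107.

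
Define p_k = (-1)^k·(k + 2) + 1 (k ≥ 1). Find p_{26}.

(-1)^26 = 1; k + 2 at k=26 is 28; so p_{26} = 29.

29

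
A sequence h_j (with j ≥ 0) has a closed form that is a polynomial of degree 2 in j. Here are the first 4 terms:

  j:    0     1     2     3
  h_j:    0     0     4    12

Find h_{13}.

312

1st diffs: 0, 4, 8.
2nd diffs: 4, 4 (constant).
So h_j = 2j^2 - 2j.
Evaluating at j = 13 gives h_{13} = 312.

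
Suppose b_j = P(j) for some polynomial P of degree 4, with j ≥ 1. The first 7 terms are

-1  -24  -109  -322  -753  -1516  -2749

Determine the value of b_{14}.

1st diffs: -23, -85, -213, -431, -763, -1233.
2nd diffs: -62, -128, -218, -332, -470.
3rd diffs: -66, -90, -114, -138.
4th diffs: -24, -24, -24 (constant).
Newton forward-difference form: b_j = -1 + (-23)·C(j-1,1) + (-62)·C(j-1,2) + (-66)·C(j-1,3) + (-24)·C(j-1,4).
At j = 14: j-1 = 13, so b_{14} = -1 - 299 - 4836 - 18876 - 17160 = -41172.

-41172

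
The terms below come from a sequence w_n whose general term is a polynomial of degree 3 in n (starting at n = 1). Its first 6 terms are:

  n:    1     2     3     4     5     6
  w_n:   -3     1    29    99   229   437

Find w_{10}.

1st diffs: 4, 28, 70, 130, 208.
2nd diffs: 24, 42, 60, 78.
3rd diffs: 18, 18, 18 (constant).
Newton forward-difference form: w_n = -3 + 4·C(n-1,1) + 24·C(n-1,2) + 18·C(n-1,3).
At n = 10: n-1 = 9, so w_{10} = -3 + 36 + 864 + 1512 = 2409.

2409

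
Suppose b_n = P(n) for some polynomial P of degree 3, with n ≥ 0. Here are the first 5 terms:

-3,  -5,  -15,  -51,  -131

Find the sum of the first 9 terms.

1st diffs: -2, -10, -36, -80.
2nd diffs: -8, -26, -44.
3rd diffs: -18, -18 (constant).
Newton forward-difference form: b_n = -3 + (-2)·C(n,1) + (-8)·C(n,2) + (-18)·C(n,3).
Continuing: -273, -495, -815, -1251.
Summing n = 0..8 (9 terms) gives -3039.

-3039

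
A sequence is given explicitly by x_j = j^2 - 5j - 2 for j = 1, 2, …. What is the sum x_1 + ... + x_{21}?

2114

Over j = 1..21: Σj = 231, Σj² = 3311.
Total = (1)·3311 + (-5)·231 + (-2)·21 = 2114.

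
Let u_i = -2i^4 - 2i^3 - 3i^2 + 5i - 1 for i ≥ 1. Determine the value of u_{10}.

u_{10} = -2·10^4 - 2·10^3 - 3·10^2 + 5·10 - 1 = -22251.

-22251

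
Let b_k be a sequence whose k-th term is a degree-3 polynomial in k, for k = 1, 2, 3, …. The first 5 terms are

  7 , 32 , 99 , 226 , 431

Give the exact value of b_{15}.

10731

1st diffs: 25, 67, 127, 205.
2nd diffs: 42, 60, 78.
3rd diffs: 18, 18 (constant).
Newton forward-difference form: b_k = 7 + 25·C(k-1,1) + 42·C(k-1,2) + 18·C(k-1,3).
At k = 15: k-1 = 14, so b_{15} = 7 + 350 + 3822 + 6552 = 10731.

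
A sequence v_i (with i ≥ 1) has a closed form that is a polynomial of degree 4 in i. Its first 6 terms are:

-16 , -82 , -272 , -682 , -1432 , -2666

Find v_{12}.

-31322

1st diffs: -66, -190, -410, -750, -1234.
2nd diffs: -124, -220, -340, -484.
3rd diffs: -96, -120, -144.
4th diffs: -24, -24 (constant).
Newton forward-difference form: v_i = -16 + (-66)·C(i-1,1) + (-124)·C(i-1,2) + (-96)·C(i-1,3) + (-24)·C(i-1,4).
At i = 12: i-1 = 11, so v_{12} = -16 - 726 - 6820 - 15840 - 7920 = -31322.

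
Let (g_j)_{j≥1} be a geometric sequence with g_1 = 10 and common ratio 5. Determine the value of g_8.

g_j = 10·5^(j-1).
g_8 = 10·5^7 = 781250.

781250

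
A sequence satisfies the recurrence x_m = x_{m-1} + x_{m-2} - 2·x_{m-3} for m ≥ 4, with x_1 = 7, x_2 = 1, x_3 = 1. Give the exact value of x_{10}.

36

Iterate the recurrence:
x_4 = -12; x_5 = -13; x_6 = -27; x_7 = -16; x_8 = -17; x_9 = 21; x_{10} = 36.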